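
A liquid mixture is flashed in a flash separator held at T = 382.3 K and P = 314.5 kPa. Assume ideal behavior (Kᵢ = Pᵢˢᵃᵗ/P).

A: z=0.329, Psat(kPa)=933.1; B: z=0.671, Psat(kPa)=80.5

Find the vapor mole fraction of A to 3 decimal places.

y_A = 0.814

Raoult's law: Kᵢ = Pᵢˢᵃᵗ/P = Pᵢˢᵃᵗ/314.5.
  K_A = 933.1/314.5 = 2.96693, K_B = 80.5/314.5 = 0.25596
Material balance + equilibrium reduce to Σ zᵢ(Kᵢ−1)/(1+V/F(Kᵢ−1)) = 0.
g(0) = ΣzᵢKᵢ − 1 = 0.148 and g(1) = 1 − Σzᵢ/Kᵢ = -1.732, so a root lies in (0, 1).
Newton iteration, V/F⁰ = 0.5:
  V/F = 0.500: g = -0.4688, g' = -1.265 → V/F = 0.130
  V/F = 0.130: g = -0.0368, g' = -1.263 → V/F = 0.100
  V/F = 0.100: g = 0.0008, g' = -1.321 → V/F = 0.101
Converged at V/F = 0.101.
Compositions from xᵢ = zᵢ/(1+V/F(Kᵢ−1)), yᵢ = Kᵢxᵢ:
  A: x = 0.274, y = 0.814
  B: x = 0.726, y = 0.186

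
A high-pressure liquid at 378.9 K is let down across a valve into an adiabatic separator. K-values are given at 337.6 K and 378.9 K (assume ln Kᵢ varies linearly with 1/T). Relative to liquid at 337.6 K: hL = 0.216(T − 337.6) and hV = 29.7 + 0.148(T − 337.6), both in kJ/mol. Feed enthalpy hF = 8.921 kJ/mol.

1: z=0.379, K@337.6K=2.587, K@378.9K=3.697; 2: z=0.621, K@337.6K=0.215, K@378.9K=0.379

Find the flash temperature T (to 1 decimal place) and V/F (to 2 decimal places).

Adiabatic flash: solve Rachford–Rice at each trial T, then check hF = ψ·hV(T) + (1−ψ)·hL(T).
  T = 337.6 K: K = (2.587, 0.215), RR gives ψ = 0.091, H_out = 2.717 kJ/mol
  T = 378.9 K: K = (3.697, 0.379), RR gives ψ = 0.380, H_out = 19.141 kJ/mol
  T = 358.2 K: K = (3.123, 0.290), RR gives ψ = 0.241, H_out = 11.278 kJ/mol
  T = 347.9 K: K = (2.850, 0.251), RR gives ψ = 0.170, H_out = 7.163 kJ/mol
  T = 353.0 K: K = (2.984, 0.270), RR gives ψ = 0.206, H_out = 9.231 kJ/mol
  T = 350.4 K: K = (2.916, 0.260), RR gives ψ = 0.188, H_out = 8.185 kJ/mol
  T = 351.7 K: K = (2.950, 0.265), RR gives ψ = 0.197, H_out = 8.710 kJ/mol
Linear interpolation between T = 351.7 (H_out = 8.710) and T = 353.0 (H_out = 9.231) on hF = 8.921 gives T ≈ 352.2 K, at which ψ = 0.20.

T = 352.2 K, V/F = 0.20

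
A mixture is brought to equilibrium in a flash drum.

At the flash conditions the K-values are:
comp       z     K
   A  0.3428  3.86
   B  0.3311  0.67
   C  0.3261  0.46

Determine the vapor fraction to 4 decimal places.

ψ = 0.5456

Newton–Raphson from ψ = 0.5:
  ψ = 0.5000: g = 0.03138, g' = -0.7050 → ψ = 0.5445
  ψ = 0.5445: g = 0.00074, g' = -0.6731 → ψ = 0.5456
Converged at ψ = 0.5456.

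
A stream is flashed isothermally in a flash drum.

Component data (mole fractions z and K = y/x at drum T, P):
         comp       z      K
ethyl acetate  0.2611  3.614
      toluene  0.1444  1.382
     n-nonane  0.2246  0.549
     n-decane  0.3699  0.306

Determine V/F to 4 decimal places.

Iterate (Newton) starting at V/F = 0.51:
  V/F = 0.5100: g = -0.19020, g' = -0.8464 → V/F = 0.2853
  V/F = 0.2853: g = 0.00437, g' = -0.9397 → V/F = 0.2899
Converged at V/F = 0.2899.

V/F = 0.2899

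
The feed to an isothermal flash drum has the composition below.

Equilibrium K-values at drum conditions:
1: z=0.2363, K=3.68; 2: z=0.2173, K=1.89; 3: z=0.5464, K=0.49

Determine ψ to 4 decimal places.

ψ = 0.5476

Iterate (Newton) starting at ψ = 0.5:
  ψ = 0.5000: g = 0.03043, g' = -0.6484 → ψ = 0.5469
  ψ = 0.5469: g = 0.00045, g' = -0.6304 → ψ = 0.5476
Converged at ψ = 0.5476.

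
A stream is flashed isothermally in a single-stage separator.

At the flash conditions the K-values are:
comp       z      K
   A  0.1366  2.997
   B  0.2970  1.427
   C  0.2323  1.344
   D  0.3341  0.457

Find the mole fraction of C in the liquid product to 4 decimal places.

x_C = 0.1895

Material balance + equilibrium reduce to Σ zᵢ(Kᵢ−1)/(1+V/F(Kᵢ−1)) = 0.
Check two-phase: ΣzᵢKᵢ = 1.2981 > 1 and Σzᵢ/Kᵢ = 1.1576 > 1, so g(0) = 0.2981 > 0 and g(1) = -0.1576 < 0.
Iterate (Newton) starting at V/F = 0.69:
  V/F = 0.6900: g = -0.01286, g' = -0.3985 → V/F = 0.6577
  V/F = 0.6577: g = -0.00012, g' = -0.3914 → V/F = 0.6574
Converged at V/F = 0.6574.
Compositions from xᵢ = zᵢ/(1+V/F(Kᵢ−1)), yᵢ = Kᵢxᵢ:
  A: x = 0.0591, y = 0.1770
  B: x = 0.2319, y = 0.3309
  C: x = 0.1895, y = 0.2546
  D: x = 0.5196, y = 0.2375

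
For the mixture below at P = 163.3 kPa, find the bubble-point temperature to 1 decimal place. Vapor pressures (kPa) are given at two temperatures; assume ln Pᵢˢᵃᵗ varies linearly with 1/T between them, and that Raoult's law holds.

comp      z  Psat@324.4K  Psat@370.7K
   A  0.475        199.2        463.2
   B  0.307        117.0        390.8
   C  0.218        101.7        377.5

T = 327.1 K

Bubble-point temperature: ΣzᵢPᵢˢᵃᵗ(T) = P. Interpolate ln Pᵢˢᵃᵗ = aᵢ + bᵢ/T.
  T = 324.4 K: ΣzᵢPᵢˢᵃᵗ = 152.71 kPa
  T = 370.7 K: ΣzᵢPᵢˢᵃᵗ = 422.29 kPa
  T = 347.5 K: ΣzᵢPᵢˢᵃᵗ = 261.07 kPa
  T = 335.9 K: ΣzᵢPᵢˢᵃᵗ = 201.00 kPa
  T = 330.1 K: ΣzᵢPᵢˢᵃᵗ = 175.34 kPa
  T = 327.2 K: ΣzᵢPᵢˢᵃᵗ = 163.52 kPa
Interpolating between 324.4 K and 327.2 K gives T ≈ 327.1 K.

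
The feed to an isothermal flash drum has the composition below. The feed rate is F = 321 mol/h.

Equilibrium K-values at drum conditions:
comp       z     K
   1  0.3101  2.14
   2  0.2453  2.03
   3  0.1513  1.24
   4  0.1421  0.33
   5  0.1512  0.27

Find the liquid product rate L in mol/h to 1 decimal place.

L = 109.2 mol/h

Material balance + equilibrium reduce to Σ zᵢ(Kᵢ−1)/(1+ψ(Kᵢ−1)) = 0.
Check two-phase: ΣzᵢKᵢ = 1.4369 > 1 and Σzᵢ/Kᵢ = 1.3784 > 1, so g(0) = 0.4369 > 0 and g(1) = -0.3784 < 0.
Newton–Raphson from ψ = 0.58:
  ψ = 0.5800: g = 0.05571, g' = -0.6677 → ψ = 0.6634
  ψ = 0.6634: g = -0.00272, g' = -0.7387 → ψ = 0.6597
Converged at ψ = 0.6597.
Then V = ψ·F = 0.6597·321 = 211.8 mol/h and L = F − V = 109.2 mol/h.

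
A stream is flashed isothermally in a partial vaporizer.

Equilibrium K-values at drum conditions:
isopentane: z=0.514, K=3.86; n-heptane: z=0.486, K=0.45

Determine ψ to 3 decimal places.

ψ = 0.765

Material balance + equilibrium reduce to Σ zᵢ(Kᵢ−1)/(1+ψ(Kᵢ−1)) = 0.
Check two-phase: ΣzᵢKᵢ = 2.203 > 1 and Σzᵢ/Kᵢ = 1.213 > 1, so g(0) = 1.203 > 0 and g(1) = -0.213 < 0.
Binary case is linear: z₁(K₁−1)(1+ψ(K₂−1)) + z₂(K₂−1)(1+ψ(K₁−1)) = 0
⇒ ψ = [z₁(K₁−1)+z₂(K₂−1)] / [−(K₁−1)(K₂−1)] = 1.2027/1.5730 = 0.765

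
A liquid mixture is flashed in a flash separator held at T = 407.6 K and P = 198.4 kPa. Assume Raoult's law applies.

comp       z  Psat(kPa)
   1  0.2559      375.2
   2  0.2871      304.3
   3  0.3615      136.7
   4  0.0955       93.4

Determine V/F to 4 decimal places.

Raoult's law: Kᵢ = Pᵢˢᵃᵗ/P = Pᵢˢᵃᵗ/198.4.
  K_1 = 375.2/198.4 = 1.891129, K_2 = 304.3/198.4 = 1.533770, K_3 = 136.7/198.4 = 0.689012, K_4 = 93.4/198.4 = 0.470766
Material balance + equilibrium reduce to Σ zᵢ(Kᵢ−1)/(1+V/F(Kᵢ−1)) = 0.
Feasibility: ΣzᵢKᵢ = 1.2183, Σzᵢ/Kᵢ = 1.0500 — both > 1, two phases present.
Iterate (Newton) starting at V/F = 0.46:
  V/F = 0.4600: g = 0.08678, g' = -0.2493 → V/F = 0.8081
  V/F = 0.8081: g = 0.00117, g' = -0.2526 → V/F = 0.8127
Converged at V/F = 0.8127.

V/F = 0.8127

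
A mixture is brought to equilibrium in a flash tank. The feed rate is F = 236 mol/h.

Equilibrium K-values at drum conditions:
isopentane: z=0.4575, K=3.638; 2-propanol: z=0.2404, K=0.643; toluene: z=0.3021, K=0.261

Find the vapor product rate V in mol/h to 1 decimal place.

V = 131.9 mol/h

Newton–Raphson from V/F = 0.58:
  V/F = 0.5800: g = -0.02194, g' = -1.0515 → V/F = 0.5591
Converged at V/F = 0.5591.
Then V = V/F·F = 0.5591·236 = 131.9 mol/h and L = F − V = 104.1 mol/h.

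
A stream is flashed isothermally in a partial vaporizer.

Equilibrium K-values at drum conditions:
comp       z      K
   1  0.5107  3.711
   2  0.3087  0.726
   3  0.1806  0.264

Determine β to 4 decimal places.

Iterate (Newton) starting at β = 0.5:
  β = 0.5000: g = 0.27945, g' = -0.9525 → β = 0.7934
  β = 0.7934: g = 0.01187, g' = -0.9810 → β = 0.8055
  β = 0.8055: g = -0.00010, g' = -0.9986 → β = 0.8054
Converged at β = 0.8054.

β = 0.8054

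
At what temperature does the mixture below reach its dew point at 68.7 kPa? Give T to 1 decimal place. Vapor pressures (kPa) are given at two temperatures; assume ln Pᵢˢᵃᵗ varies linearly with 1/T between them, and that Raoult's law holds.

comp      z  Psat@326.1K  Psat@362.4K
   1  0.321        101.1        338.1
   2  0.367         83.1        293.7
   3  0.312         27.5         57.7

T = 335.6 K

Dew-point temperature: Σzᵢ·P/Pᵢˢᵃᵗ(T) = 1. Interpolate ln Pᵢˢᵃᵗ = aᵢ + bᵢ/T.
  T = 326.1 K: ΣzᵢP/Pᵢˢᵃᵗ = 1.3010
  T = 362.4 K: ΣzᵢP/Pᵢˢᵃᵗ = 0.5226
  T = 344.2 K: ΣzᵢP/Pᵢˢᵃᵗ = 0.8003
  T = 335.1 K: ΣzᵢP/Pᵢˢᵃᵗ = 1.0131
  T = 339.6 K: ΣzᵢP/Pᵢˢᵃᵗ = 0.8998
  T = 337.4 K: ΣzᵢP/Pᵢˢᵃᵗ = 0.9530
Interpolating between 335.1 K and 337.4 K gives T ≈ 335.6 K.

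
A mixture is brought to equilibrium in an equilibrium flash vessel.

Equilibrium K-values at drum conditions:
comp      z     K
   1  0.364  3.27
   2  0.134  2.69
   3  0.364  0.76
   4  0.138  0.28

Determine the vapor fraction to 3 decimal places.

Let ψ = V/F and solve Σ zᵢ(Kᵢ−1)/(1+ψ(Kᵢ−1)) = 0.
g(0) = ΣzᵢKᵢ − 1 = 0.866 and g(1) = 1 − Σzᵢ/Kᵢ = -0.133, so a root lies in (0, 1).
Iterate (Newton) starting at ψ = 0.66:
  ψ = 0.660: g = 0.1447, g' = -0.675 → ψ = 0.874
  ψ = 0.874: g = -0.0104, g' = -0.827 → ψ = 0.862
  ψ = 0.862: g = -0.0001, g' = -0.808 → ψ = 0.861
Converged at ψ = 0.861.

ψ = 0.861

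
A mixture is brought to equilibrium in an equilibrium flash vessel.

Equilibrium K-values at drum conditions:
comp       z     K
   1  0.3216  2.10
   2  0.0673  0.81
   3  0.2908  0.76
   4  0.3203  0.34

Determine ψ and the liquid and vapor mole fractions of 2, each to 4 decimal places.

ψ = 0.1159, x_2 = 0.0688, y_2 = 0.0557

Newton–Raphson from ψ = 0.5:
  ψ = 0.5000: g = -0.18073, g' = -0.4974 → ψ = 0.1366
  ψ = 0.1366: g = -0.01010, g' = -0.4831 → ψ = 0.1157
  ψ = 0.1157: g = 0.00007, g' = -0.4900 → ψ = 0.1159
Converged at ψ = 0.1159.
Compositions from xᵢ = zᵢ/(1+ψ(Kᵢ−1)), yᵢ = Kᵢxᵢ:
  1: x = 0.2852, y = 0.5990
  2: x = 0.0688, y = 0.0557
  3: x = 0.2991, y = 0.2273
  4: x = 0.3468, y = 0.1179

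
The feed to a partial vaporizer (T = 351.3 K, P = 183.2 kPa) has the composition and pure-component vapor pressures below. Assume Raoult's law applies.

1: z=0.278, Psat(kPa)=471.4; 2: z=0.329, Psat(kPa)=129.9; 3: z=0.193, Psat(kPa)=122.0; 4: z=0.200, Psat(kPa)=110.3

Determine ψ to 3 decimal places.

Raoult's law: Kᵢ = Pᵢˢᵃᵗ/P = Pᵢˢᵃᵗ/183.2.
  K_1 = 471.4/183.2 = 2.57314, K_2 = 129.9/183.2 = 0.70906, K_3 = 122.0/183.2 = 0.66594, K_4 = 110.3/183.2 = 0.60207
Newton iteration, ψ⁰ = 0.35:
  ψ = 0.350: g = 0.0100, g' = -0.391 → ψ = 0.376
Converged at ψ = 0.376.

ψ = 0.376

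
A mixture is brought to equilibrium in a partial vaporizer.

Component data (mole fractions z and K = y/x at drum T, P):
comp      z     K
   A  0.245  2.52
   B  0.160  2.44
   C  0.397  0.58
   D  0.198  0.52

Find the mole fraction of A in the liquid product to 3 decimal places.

Rachford–Rice: g(ψ) = Σ zᵢ(Kᵢ−1)/(1+ψ(Kᵢ−1)) = 0.
Check two-phase: ΣzᵢKᵢ = 1.341 > 1 and Σzᵢ/Kᵢ = 1.228 > 1, so g(0) = 0.341 > 0 and g(1) = -0.228 < 0.
Newton–Raphson from ψ = 0.5:
  ψ = 0.500: g = 0.0094, g' = -0.486 → ψ = 0.519
  ψ = 0.519: g = 0.0001, g' = -0.481 → ψ = 0.520
Converged at ψ = 0.520.
Compositions from xᵢ = zᵢ/(1+ψ(Kᵢ−1)), yᵢ = Kᵢxᵢ:
  A: x = 0.137, y = 0.345
  B: x = 0.092, y = 0.223
  C: x = 0.508, y = 0.295
  D: x = 0.264, y = 0.137

x_A = 0.137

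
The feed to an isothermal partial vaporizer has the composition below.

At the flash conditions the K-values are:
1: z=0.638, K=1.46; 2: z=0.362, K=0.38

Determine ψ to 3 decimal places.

ψ = 0.242

Binary case is linear: z₁(K₁−1)(1+ψ(K₂−1)) + z₂(K₂−1)(1+ψ(K₁−1)) = 0
⇒ ψ = [z₁(K₁−1)+z₂(K₂−1)] / [−(K₁−1)(K₂−1)] = 0.0690/0.2852 = 0.242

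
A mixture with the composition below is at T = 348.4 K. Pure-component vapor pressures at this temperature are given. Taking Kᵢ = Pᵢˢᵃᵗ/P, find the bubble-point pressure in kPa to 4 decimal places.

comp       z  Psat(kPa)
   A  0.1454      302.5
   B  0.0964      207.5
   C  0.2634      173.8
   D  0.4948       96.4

At the bubble point ψ → 0, so ΣzᵢKᵢ = 1 with Kᵢ = Pᵢˢᵃᵗ/P ⇒ P = ΣzᵢPᵢˢᵃᵗ.
P = 0.1454·302.5 + 0.0964·207.5 + 0.2634·173.8 + 0.4948·96.4 = 157.4641 kPa

Pbub = 157.4641 kPa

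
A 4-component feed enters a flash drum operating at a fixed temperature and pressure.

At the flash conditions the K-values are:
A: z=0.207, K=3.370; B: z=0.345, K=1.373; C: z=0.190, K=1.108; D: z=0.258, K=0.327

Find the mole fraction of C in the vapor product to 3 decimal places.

y_C = 0.196

Material balance + equilibrium reduce to Σ zᵢ(Kᵢ−1)/(1+β(Kᵢ−1)) = 0.
g(0) = ΣzᵢKᵢ − 1 = 0.466 and g(1) = 1 − Σzᵢ/Kᵢ = -0.273, so a root lies in (0, 1).
Newton iteration, β⁰ = 0.5:
  β = 0.500: g = 0.0908, g' = -0.545 → β = 0.667
  β = 0.667: g = -0.0025, g' = -0.592 → β = 0.662
Converged at β = 0.662.
Compositions from xᵢ = zᵢ/(1+β(Kᵢ−1)), yᵢ = Kᵢxᵢ:
  A: x = 0.081, y = 0.271
  B: x = 0.277, y = 0.380
  C: x = 0.177, y = 0.196
  D: x = 0.465, y = 0.152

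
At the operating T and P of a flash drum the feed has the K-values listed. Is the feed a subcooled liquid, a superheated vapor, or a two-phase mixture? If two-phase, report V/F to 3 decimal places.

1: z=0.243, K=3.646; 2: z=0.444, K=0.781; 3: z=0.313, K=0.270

two-phase, V/F = 0.255

ΣzᵢKᵢ = 1.317; Σzᵢ/Kᵢ = 1.794.
Both exceed 1, so a two-phase solution exists.
Let ψ = V/F and solve Σ zᵢ(Kᵢ−1)/(1+ψ(Kᵢ−1)) = 0.
Newton–Raphson from ψ = 0.5:
  ψ = 0.500: g = -0.1922, g' = -0.756 → ψ = 0.246
  ψ = 0.246: g = 0.0085, g' = -0.896 → ψ = 0.255
Converged at ψ = 0.255.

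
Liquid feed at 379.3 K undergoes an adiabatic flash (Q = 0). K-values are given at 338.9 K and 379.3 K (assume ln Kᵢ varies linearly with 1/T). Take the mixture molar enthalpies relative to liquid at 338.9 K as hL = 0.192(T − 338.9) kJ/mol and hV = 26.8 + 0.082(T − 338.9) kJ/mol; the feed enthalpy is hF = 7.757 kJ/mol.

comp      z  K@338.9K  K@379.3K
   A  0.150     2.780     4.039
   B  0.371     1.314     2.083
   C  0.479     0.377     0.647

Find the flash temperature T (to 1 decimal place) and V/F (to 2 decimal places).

T = 344.5 K, V/F = 0.25

Adiabatic flash: solve Rachford–Rice at each trial T, then check hF = ψ·hV(T) + (1−ψ)·hL(T).
  T = 338.9 K: K = (2.780, 1.314, 0.377), RR gives ψ = 0.137, H_out = 3.675 kJ/mol
  T = 379.3 K: K = (4.039, 2.083, 0.647), RR gives ψ = 1.000, H_out = 30.113 kJ/mol
  T = 359.1 K: K = (3.386, 1.676, 0.501), RR gives ψ = 0.568, H_out = 17.840 kJ/mol
  T = 349.0 K: K = (3.077, 1.489, 0.437), RR gives ψ = 0.348, H_out = 10.891 kJ/mol
  T = 343.9 K: K = (2.925, 1.399, 0.406), RR gives ψ = 0.241, H_out = 7.298 kJ/mol
  T = 346.4 K: K = (2.999, 1.443, 0.421), RR gives ψ = 0.294, H_out = 9.071 kJ/mol
  T = 345.1 K: K = (2.961, 1.420, 0.413), RR gives ψ = 0.267, H_out = 8.152 kJ/mol
Linear interpolation between T = 343.9 (H_out = 7.298) and T = 345.1 (H_out = 8.152) on hF = 7.757 gives T ≈ 344.5 K, at which ψ = 0.25.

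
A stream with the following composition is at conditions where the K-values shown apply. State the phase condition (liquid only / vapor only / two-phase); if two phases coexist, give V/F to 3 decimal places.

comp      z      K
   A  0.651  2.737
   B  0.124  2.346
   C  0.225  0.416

vapor only

ΣzᵢKᵢ = 2.166; Σzᵢ/Kᵢ = 0.832.
Since Σzᵢ/Kᵢ < 1 the mixture is above its dew point — single vapor phase.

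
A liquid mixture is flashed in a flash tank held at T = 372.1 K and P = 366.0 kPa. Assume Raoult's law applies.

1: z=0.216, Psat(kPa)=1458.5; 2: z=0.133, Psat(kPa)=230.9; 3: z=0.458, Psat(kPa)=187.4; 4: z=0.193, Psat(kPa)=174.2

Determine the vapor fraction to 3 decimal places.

ψ = 0.190

Raoult's law: Kᵢ = Pᵢˢᵃᵗ/P = Pᵢˢᵃᵗ/366.0.
  K_1 = 1458.5/366.0 = 3.98497, K_2 = 230.9/366.0 = 0.63087, K_3 = 187.4/366.0 = 0.51202, K_4 = 174.2/366.0 = 0.47596
Let ψ = V/F and solve Σ zᵢ(Kᵢ−1)/(1+ψ(Kᵢ−1)) = 0.
Feasibility: ΣzᵢKᵢ = 1.271, Σzᵢ/Kᵢ = 1.565 — both > 1, two phases present.
Iterate (Newton) starting at ψ = 0.69:
  ψ = 0.690: g = -0.3505, g' = -0.616 → ψ = 0.121
  ψ = 0.121: g = 0.0766, g' = -1.242 → ψ = 0.183
  ψ = 0.183: g = 0.0072, g' = -1.023 → ψ = 0.190
Converged at ψ = 0.190.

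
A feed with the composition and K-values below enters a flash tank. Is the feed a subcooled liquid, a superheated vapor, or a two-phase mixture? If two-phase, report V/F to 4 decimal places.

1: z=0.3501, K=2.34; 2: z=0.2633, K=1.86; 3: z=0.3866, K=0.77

superheated vapor

ΣzᵢKᵢ = 1.6067; Σzᵢ/Kᵢ = 0.7933.
Since Σzᵢ/Kᵢ < 1 the mixture is above its dew point — single vapor phase.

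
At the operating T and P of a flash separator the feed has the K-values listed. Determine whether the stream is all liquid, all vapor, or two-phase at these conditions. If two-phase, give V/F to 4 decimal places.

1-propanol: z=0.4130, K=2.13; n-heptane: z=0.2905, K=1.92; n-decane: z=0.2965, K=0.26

two-phase, V/F = 0.6653

ΣzᵢKᵢ = 1.5145; Σzᵢ/Kᵢ = 1.4856.
Both exceed 1, so a two-phase solution exists.
Let ψ = V/F and solve Σ zᵢ(Kᵢ−1)/(1+ψ(Kᵢ−1)) = 0.
Iterate (Newton) starting at ψ = 0.5:
  ψ = 0.5000: g = 0.13299, g' = -0.7397 → ψ = 0.6798
  ψ = 0.6798: g = -0.01313, g' = -0.9192 → ψ = 0.6655
  ψ = 0.6655: g = -0.00016, g' = -0.8967 → ψ = 0.6653
Converged at ψ = 0.6653.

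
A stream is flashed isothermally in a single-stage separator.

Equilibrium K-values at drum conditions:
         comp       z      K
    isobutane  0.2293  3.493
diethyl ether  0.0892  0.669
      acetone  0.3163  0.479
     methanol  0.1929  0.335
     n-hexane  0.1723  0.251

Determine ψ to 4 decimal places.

ψ = 0.0812

Rachford–Rice: g(ψ) = Σ zᵢ(Kᵢ−1)/(1+ψ(Kᵢ−1)) = 0.
Check two-phase: ΣzᵢKᵢ = 1.1200 > 1 and Σzᵢ/Kᵢ = 2.1216 > 1, so g(0) = 0.1200 > 0 and g(1) = -1.1216 < 0.
Iterate (Newton) starting at ψ = 0.5:
  ψ = 0.5000: g = -0.40226, g' = -0.8919 → ψ = 0.0490
  ψ = 0.0490: g = 0.04373, g' = -1.4276 → ψ = 0.0796
  ψ = 0.0796: g = 0.00202, g' = -1.3003 → ψ = 0.0812
Converged at ψ = 0.0812.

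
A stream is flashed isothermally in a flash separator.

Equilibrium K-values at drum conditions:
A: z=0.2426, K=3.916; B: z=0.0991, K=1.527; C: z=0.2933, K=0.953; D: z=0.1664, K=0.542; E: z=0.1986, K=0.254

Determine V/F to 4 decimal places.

V/F = 0.4713

Rachford–Rice: g(V/F) = Σ zᵢ(Kᵢ−1)/(1+V/F(Kᵢ−1)) = 0.
g(0) = ΣzᵢKᵢ − 1 = 0.5215 and g(1) = 1 − Σzᵢ/Kᵢ = -0.5235, so a root lies in (0, 1).
Iterate (Newton) starting at V/F = 0.35:
  V/F = 0.3500: g = 0.08891, g' = -0.7775 → V/F = 0.4644
  V/F = 0.4644: g = 0.00489, g' = -0.7057 → V/F = 0.4713
Converged at V/F = 0.4713.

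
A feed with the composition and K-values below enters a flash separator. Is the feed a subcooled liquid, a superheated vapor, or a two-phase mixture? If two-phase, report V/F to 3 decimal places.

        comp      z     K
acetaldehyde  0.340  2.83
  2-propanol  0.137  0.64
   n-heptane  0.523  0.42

two-phase, V/F = 0.273

ΣzᵢKᵢ = 1.270; Σzᵢ/Kᵢ = 1.579.
Both exceed 1, so a two-phase solution exists.
Material balance + equilibrium reduce to Σ zᵢ(Kᵢ−1)/(1+ψ(Kᵢ−1)) = 0.
Newton–Raphson from ψ = 0.5:
  ψ = 0.500: g = -0.1625, g' = -0.686 → ψ = 0.263
  ψ = 0.263: g = 0.0075, g' = -0.785 → ψ = 0.273
Converged at ψ = 0.273.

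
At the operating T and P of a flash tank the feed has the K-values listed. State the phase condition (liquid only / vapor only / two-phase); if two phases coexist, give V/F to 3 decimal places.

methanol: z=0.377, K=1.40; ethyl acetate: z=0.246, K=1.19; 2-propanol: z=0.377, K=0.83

ΣzᵢKᵢ = 1.133; Σzᵢ/Kᵢ = 0.930.
Since Σzᵢ/Kᵢ < 1 the mixture is above its dew point — single vapor phase.

vapor only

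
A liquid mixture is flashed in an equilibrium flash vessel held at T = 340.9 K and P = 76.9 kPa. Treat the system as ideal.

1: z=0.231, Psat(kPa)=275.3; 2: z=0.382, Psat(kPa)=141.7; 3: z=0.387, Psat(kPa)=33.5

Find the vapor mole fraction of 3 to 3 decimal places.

Raoult's law: Kᵢ = Pᵢˢᵃᵗ/P = Pᵢˢᵃᵗ/76.9.
  K_1 = 275.3/76.9 = 3.57997, K_2 = 141.7/76.9 = 1.84265, K_3 = 33.5/76.9 = 0.43563
Iterate (Newton) starting at β = 0.5:
  β = 0.500: g = 0.1825, g' = -0.667 → β = 0.774
  β = 0.774: g = 0.0061, g' = -0.659 → β = 0.783
Converged at β = 0.783.
Compositions from xᵢ = zᵢ/(1+β(Kᵢ−1)), yᵢ = Kᵢxᵢ:
  1: x = 0.076, y = 0.274
  2: x = 0.230, y = 0.424
  3: x = 0.693, y = 0.302

y_3 = 0.302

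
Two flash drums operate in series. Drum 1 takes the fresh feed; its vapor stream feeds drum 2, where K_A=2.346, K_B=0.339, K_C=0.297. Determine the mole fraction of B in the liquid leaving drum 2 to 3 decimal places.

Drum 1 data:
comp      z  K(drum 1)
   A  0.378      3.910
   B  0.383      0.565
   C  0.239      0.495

Drum 1:
Rachford–Rice: g(ψ₁) = Σ zᵢ(Kᵢ−1)/(1+ψ₁(Kᵢ−1)) = 0.
Feasibility: ΣzᵢKᵢ = 1.813, Σzᵢ/Kᵢ = 1.257 — both > 1, two phases present.
Iterate (Newton) starting at ψ₁ = 0.64:
  ψ₁ = 0.640: g = -0.0249, g' = -0.663 → ψ₁ = 0.602
  ψ₁ = 0.602: g = 0.0003, g' = -0.681 → ψ₁ = 0.603
Converged at ψ₁ = 0.603.
Drum-1 compositions:
  A: x = 0.137, y = 0.537
  B: x = 0.519, y = 0.293
  C: x = 0.344, y = 0.170
Drum-2 feed = drum-1 vapor: z₂ = (0.5366, 0.2933, 0.1701).
Drum 2:
Rachford–Rice: g(ψ₂) = Σ zᵢ(Kᵢ−1)/(1+ψ₂(Kᵢ−1)) = 0.
Feasibility: ΣzᵢKᵢ = 1.409, Σzᵢ/Kᵢ = 1.667 — both > 1, two phases present.
Iterate (Newton) starting at ψ₂ = 0.4:
  ψ₂ = 0.400: g = 0.0396, g' = -0.810 → ψ₂ = 0.449
Converged at ψ₂ = 0.449.
  A: x = 0.335, y = 0.785
  B: x = 0.417, y = 0.141
  C: x = 0.248, y = 0.074

x_B (drum 2) = 0.417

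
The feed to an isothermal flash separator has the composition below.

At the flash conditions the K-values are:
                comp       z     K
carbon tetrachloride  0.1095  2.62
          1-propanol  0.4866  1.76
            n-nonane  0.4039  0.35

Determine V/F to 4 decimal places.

V/F = 0.4619

Material balance + equilibrium reduce to Σ zᵢ(Kᵢ−1)/(1+V/F(Kᵢ−1)) = 0.
g(0) = ΣzᵢKᵢ − 1 = 0.2847 and g(1) = 1 − Σzᵢ/Kᵢ = -0.4723, so a root lies in (0, 1).
Iterate (Newton) starting at V/F = 0.5:
  V/F = 0.5000: g = -0.02295, g' = -0.6098 → V/F = 0.4624
  V/F = 0.4624: g = -0.00026, g' = -0.5966 → V/F = 0.4619
Converged at V/F = 0.4619.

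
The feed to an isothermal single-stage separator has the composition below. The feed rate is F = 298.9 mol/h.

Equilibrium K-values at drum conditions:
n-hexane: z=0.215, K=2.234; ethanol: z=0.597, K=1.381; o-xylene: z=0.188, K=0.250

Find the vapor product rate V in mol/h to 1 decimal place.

Newton iteration, ψ⁰ = 0.5:
  ψ = 0.500: g = 0.1295, g' = -0.457 → ψ = 0.783
  ψ = 0.783: g = -0.0318, g' = -0.758 → ψ = 0.741
  ψ = 0.741: g = -0.0017, g' = -0.679 → ψ = 0.739
Converged at ψ = 0.739.
Then V = ψ·F = 0.7389·298.9 = 220.9 mol/h and L = F − V = 78.0 mol/h.

V = 220.9 mol/h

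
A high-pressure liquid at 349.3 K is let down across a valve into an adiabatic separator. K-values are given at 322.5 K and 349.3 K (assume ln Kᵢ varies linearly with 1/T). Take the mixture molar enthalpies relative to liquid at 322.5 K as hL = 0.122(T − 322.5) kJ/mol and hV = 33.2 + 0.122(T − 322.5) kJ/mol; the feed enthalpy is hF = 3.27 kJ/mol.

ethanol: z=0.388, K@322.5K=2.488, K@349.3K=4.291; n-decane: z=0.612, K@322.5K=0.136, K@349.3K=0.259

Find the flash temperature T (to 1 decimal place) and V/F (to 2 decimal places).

T = 325.6 K, V/F = 0.09

Adiabatic flash: solve Rachford–Rice at each trial T, then check hF = ψ·hV(T) + (1−ψ)·hL(T).
  T = 322.5 K: K = (2.488, 0.136), RR gives ψ = 0.038, H_out = 1.254 kJ/mol
  T = 349.3 K: K = (4.291, 0.259), RR gives ψ = 0.338, H_out = 14.480 kJ/mol
  T = 335.9 K: K = (3.303, 0.190), RR gives ψ = 0.213, H_out = 8.718 kJ/mol
  T = 329.2 K: K = (2.875, 0.161), RR gives ψ = 0.136, H_out = 5.341 kJ/mol
  T = 325.9 K: K = (2.679, 0.148), RR gives ψ = 0.091, H_out = 3.443 kJ/mol
  T = 324.2 K: K = (2.582, 0.142), RR gives ψ = 0.066, H_out = 2.383 kJ/mol
Linear interpolation between T = 324.2 (H_out = 2.383) and T = 325.9 (H_out = 3.443) on hF = 3.27 gives T ≈ 325.6 K, at which ψ = 0.09.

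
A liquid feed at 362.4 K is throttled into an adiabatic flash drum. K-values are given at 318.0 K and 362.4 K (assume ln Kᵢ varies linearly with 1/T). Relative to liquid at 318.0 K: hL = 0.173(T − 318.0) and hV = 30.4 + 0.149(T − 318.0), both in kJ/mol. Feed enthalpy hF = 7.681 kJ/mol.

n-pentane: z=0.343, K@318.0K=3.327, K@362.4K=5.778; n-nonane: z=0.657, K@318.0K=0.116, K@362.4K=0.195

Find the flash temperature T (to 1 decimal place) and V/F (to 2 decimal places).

Adiabatic flash: solve Rachford–Rice at each trial T, then check hF = ψ·hV(T) + (1−ψ)·hL(T).
  T = 318.0 K: K = (3.327, 0.116), RR gives ψ = 0.106, H_out = 3.212 kJ/mol
  T = 362.4 K: K = (5.778, 0.195), RR gives ψ = 0.289, H_out = 16.147 kJ/mol
  T = 340.2 K: K = (4.464, 0.153), RR gives ψ = 0.215, H_out = 10.271 kJ/mol
  T = 329.1 K: K = (3.873, 0.134), RR gives ψ = 0.167, H_out = 6.962 kJ/mol
  T = 334.6 K: K = (4.160, 0.143), RR gives ψ = 0.192, H_out = 8.645 kJ/mol
  T = 331.9 K: K = (4.018, 0.139), RR gives ψ = 0.180, H_out = 7.830 kJ/mol
  T = 330.5 K: K = (3.945, 0.136), RR gives ψ = 0.174, H_out = 7.400 kJ/mol
Linear interpolation between T = 330.5 (H_out = 7.400) and T = 331.9 (H_out = 7.830) on hF = 7.681 gives T ≈ 331.4 K, at which ψ = 0.18.

T = 331.4 K, V/F = 0.18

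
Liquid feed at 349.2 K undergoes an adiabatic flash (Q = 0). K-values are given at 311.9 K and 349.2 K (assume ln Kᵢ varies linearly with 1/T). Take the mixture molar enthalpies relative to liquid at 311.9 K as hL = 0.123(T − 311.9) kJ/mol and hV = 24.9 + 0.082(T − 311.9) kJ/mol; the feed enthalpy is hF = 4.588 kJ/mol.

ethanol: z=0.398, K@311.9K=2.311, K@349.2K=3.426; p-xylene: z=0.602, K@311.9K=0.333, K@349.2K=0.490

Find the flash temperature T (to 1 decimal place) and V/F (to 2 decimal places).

Adiabatic flash: solve Rachford–Rice at each trial T, then check hF = ψ·hV(T) + (1−ψ)·hL(T).
  T = 311.9 K: K = (2.311, 0.333), RR gives ψ = 0.138, H_out = 3.424 kJ/mol
  T = 349.2 K: K = (3.426, 0.490), RR gives ψ = 0.532, H_out = 17.027 kJ/mol
  T = 330.5 K: K = (2.844, 0.408), RR gives ψ = 0.346, H_out = 10.639 kJ/mol
  T = 321.2 K: K = (2.571, 0.370), RR gives ψ = 0.248, H_out = 7.234 kJ/mol
  T = 316.5 K: K = (2.438, 0.351), RR gives ψ = 0.195, H_out = 5.376 kJ/mol
  T = 314.2 K: K = (2.374, 0.342), RR gives ψ = 0.167, H_out = 4.419 kJ/mol
Linear interpolation between T = 314.2 (H_out = 4.419) and T = 316.5 (H_out = 5.376) on hF = 4.588 gives T ≈ 314.6 K, at which ψ = 0.17.

T = 314.6 K, V/F = 0.17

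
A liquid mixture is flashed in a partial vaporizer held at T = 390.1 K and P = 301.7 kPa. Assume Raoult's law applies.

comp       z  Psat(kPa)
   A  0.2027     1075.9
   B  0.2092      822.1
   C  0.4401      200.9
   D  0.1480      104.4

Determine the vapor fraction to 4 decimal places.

Raoult's law: Kᵢ = Pᵢˢᵃᵗ/P = Pᵢˢᵃᵗ/301.7.
  K_A = 1075.9/301.7 = 3.566125, K_B = 822.1/301.7 = 2.724892, K_C = 200.9/301.7 = 0.665893, K_D = 104.4/301.7 = 0.346039
Material balance + equilibrium reduce to Σ zᵢ(Kᵢ−1)/(1+ψ(Kᵢ−1)) = 0.
Check two-phase: ΣzᵢKᵢ = 1.6372 > 1 and Σzᵢ/Kᵢ = 1.2222 > 1, so g(0) = 0.6372 > 0 and g(1) = -0.2222 < 0.
Newton iteration, ψ⁰ = 0.58:
  ψ = 0.5800: g = 0.05111, g' = -0.6110 → ψ = 0.6636
  ψ = 0.6636: g = 0.00075, g' = -0.5967 → ψ = 0.6649
Converged at ψ = 0.6649.

ψ = 0.6649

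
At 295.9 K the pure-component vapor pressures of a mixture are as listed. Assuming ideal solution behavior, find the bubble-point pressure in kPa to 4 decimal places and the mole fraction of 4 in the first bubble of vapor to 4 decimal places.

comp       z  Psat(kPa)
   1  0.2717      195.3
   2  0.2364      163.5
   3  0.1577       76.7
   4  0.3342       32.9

At the bubble point ψ → 0, so ΣzᵢKᵢ = 1 with Kᵢ = Pᵢˢᵃᵗ/P ⇒ P = ΣzᵢPᵢˢᵃᵗ.
P = 0.2717·195.3 + 0.2364·163.5 + 0.1577·76.7 + 0.3342·32.9 = 114.8052 kPa
yᵢ = zᵢPᵢˢᵃᵗ/P ⇒ y_4 = 0.3342·32.9/114.8052 = 0.0958

Pbub = 114.8052 kPa, y_4 = 0.0958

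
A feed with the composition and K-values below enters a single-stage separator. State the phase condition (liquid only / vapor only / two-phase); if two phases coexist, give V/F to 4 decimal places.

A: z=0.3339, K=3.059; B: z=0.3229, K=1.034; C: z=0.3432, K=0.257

ΣzᵢKᵢ = 1.4435; Σzᵢ/Kᵢ = 1.7568.
Both exceed 1, so a two-phase solution exists.
Let ψ = V/F and solve Σ zᵢ(Kᵢ−1)/(1+ψ(Kᵢ−1)) = 0.
Iterate (Newton) starting at ψ = 0.37:
  ψ = 0.3700: g = 0.04938, g' = -0.8168 → ψ = 0.4305
  ψ = 0.4305: g = 0.00038, g' = -0.8077 → ψ = 0.4309
Converged at ψ = 0.4309.

two-phase, V/F = 0.4309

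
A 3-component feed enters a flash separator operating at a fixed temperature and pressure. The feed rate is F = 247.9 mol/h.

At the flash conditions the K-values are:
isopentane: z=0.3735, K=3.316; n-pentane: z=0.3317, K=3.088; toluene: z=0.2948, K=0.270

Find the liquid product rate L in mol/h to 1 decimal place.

Material balance + equilibrium reduce to Σ zᵢ(Kᵢ−1)/(1+ψ(Kᵢ−1)) = 0.
Feasibility: ΣzᵢKᵢ = 2.3424, Σzᵢ/Kᵢ = 1.3119 — both > 1, two phases present.
Iterate (Newton) starting at ψ = 0.5:
  ψ = 0.5000: g = 0.40078, g' = -1.1659 → ψ = 0.8437
  ψ = 0.8437: g = -0.01673, g' = -1.4842 → ψ = 0.8325
  ψ = 0.8325: g = -0.00021, g' = -1.4474 → ψ = 0.8323
Converged at ψ = 0.8323.
Then V = ψ·F = 0.8323·247.9 = 206.3 mol/h and L = F − V = 41.6 mol/h.

L = 41.6 mol/h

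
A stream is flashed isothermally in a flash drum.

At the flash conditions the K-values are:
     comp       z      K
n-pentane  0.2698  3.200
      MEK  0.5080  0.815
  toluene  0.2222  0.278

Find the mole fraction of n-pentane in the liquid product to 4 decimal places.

x_n-pentane = 0.1466

Rachford–Rice: g(ψ) = Σ zᵢ(Kᵢ−1)/(1+ψ(Kᵢ−1)) = 0.
Check two-phase: ΣzᵢKᵢ = 1.3392 > 1 and Σzᵢ/Kᵢ = 1.5069 > 1, so g(0) = 0.3392 > 0 and g(1) = -0.5069 < 0.
Newton–Raphson from ψ = 0.53:
  ψ = 0.5300: g = -0.09003, g' = -0.6036 → ψ = 0.3809
  ψ = 0.3809: g = 0.00058, g' = -0.6271 → ψ = 0.3818
Converged at ψ = 0.3818.
Compositions from xᵢ = zᵢ/(1+ψ(Kᵢ−1)), yᵢ = Kᵢxᵢ:
  n-pentane: x = 0.1466, y = 0.4692
  MEK: x = 0.5466, y = 0.4455
  toluene: x = 0.3068, y = 0.0853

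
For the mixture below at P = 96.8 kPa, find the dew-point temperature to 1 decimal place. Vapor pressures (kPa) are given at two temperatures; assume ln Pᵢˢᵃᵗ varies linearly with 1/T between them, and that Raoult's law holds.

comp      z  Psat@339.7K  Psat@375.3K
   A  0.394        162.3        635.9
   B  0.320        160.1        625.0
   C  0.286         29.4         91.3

Dew-point temperature: Σzᵢ·P/Pᵢˢᵃᵗ(T) = 1. Interpolate ln Pᵢˢᵃᵗ = aᵢ + bᵢ/T.
  T = 339.7 K: ΣzᵢP/Pᵢˢᵃᵗ = 1.3701
  T = 375.3 K: ΣzᵢP/Pᵢˢᵃᵗ = 0.4128
  T = 357.5 K: ΣzᵢP/Pᵢˢᵃᵗ = 0.7289
  T = 348.6 K: ΣzᵢP/Pᵢˢᵃᵗ = 0.9909
  T = 344.1 K: ΣzᵢP/Pᵢˢᵃᵗ = 1.1648
  T = 346.4 K: ΣzᵢP/Pᵢˢᵃᵗ = 1.0718
  T = 347.5 K: ΣzᵢP/Pᵢˢᵃᵗ = 1.0305
Interpolating between 347.5 K and 348.6 K gives T ≈ 348.3 K.

T = 348.3 K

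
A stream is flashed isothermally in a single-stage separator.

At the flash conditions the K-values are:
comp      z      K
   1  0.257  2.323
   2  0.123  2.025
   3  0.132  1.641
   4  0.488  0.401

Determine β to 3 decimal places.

Let β = V/F and solve Σ zᵢ(Kᵢ−1)/(1+β(Kᵢ−1)) = 0.
g(0) = ΣzᵢKᵢ − 1 = 0.258 and g(1) = 1 − Σzᵢ/Kᵢ = -0.469, so a root lies in (0, 1).
Newton–Raphson from β = 0.5:
  β = 0.500: g = -0.0652, g' = -0.607 → β = 0.393
  β = 0.393: g = -0.0009, g' = -0.594 → β = 0.391
Converged at β = 0.391.

β = 0.391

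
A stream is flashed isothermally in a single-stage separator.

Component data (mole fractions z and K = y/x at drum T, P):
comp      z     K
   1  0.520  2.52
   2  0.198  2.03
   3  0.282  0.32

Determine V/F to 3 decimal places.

V/F = 0.849

Iterate (Newton) starting at V/F = 0.43:
  V/F = 0.430: g = 0.3483, g' = -0.801 → V/F = 0.865
  V/F = 0.865: g = -0.0164, g' = -1.052 → V/F = 0.849
Converged at V/F = 0.849.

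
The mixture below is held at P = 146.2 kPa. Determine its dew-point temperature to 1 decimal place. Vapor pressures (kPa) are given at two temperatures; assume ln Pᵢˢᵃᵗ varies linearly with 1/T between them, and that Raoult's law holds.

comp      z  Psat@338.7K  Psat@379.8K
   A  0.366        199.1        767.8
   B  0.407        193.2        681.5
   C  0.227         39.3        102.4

T = 350.9 K

Dew-point temperature: Σzᵢ·P/Pᵢˢᵃᵗ(T) = 1. Interpolate ln Pᵢˢᵃᵗ = aᵢ + bᵢ/T.
  T = 338.7 K: ΣzᵢP/Pᵢˢᵃᵗ = 1.4212
  T = 379.8 K: ΣzᵢP/Pᵢˢᵃᵗ = 0.4811
  T = 359.2 K: ΣzᵢP/Pᵢˢᵃᵗ = 0.7999
  T = 348.9 K: ΣzᵢP/Pᵢˢᵃᵗ = 1.0577
  T = 354.0 K: ΣzᵢP/Pᵢˢᵃᵗ = 0.9190
  T = 351.4 K: ΣzᵢP/Pᵢˢᵃᵗ = 0.9867
Interpolating between 348.9 K and 351.4 K gives T ≈ 350.9 K.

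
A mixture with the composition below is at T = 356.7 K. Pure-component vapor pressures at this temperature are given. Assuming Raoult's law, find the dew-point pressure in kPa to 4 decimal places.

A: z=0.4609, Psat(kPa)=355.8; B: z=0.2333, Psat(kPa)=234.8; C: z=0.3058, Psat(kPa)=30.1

Pdew = 80.3312 kPa

At the dew point ψ → 1, so Σzᵢ/Kᵢ = 1 with Kᵢ = Pᵢˢᵃᵗ/P ⇒ 1/P = Σzᵢ/Pᵢˢᵃᵗ.
1/P = 0.4609/355.8 + 0.2333/234.8 + 0.3058/30.1 = 0.0124485 ⇒ P = 80.3312 kPa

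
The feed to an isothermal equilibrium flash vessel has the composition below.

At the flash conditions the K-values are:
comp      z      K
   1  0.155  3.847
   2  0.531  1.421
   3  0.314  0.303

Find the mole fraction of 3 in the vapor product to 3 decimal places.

Iterate (Newton) starting at ψ = 0.5:
  ψ = 0.500: g = 0.0308, g' = -0.638 → ψ = 0.548
Converged at ψ = 0.548.
Compositions from xᵢ = zᵢ/(1+ψ(Kᵢ−1)), yᵢ = Kᵢxᵢ:
  1: x = 0.061, y = 0.233
  2: x = 0.431, y = 0.613
  3: x = 0.508, y = 0.154

y_3 = 0.154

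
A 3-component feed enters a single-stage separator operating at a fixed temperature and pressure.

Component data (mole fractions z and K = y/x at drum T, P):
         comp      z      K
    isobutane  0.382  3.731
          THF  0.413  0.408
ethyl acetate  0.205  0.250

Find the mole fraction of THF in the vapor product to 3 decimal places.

Rachford–Rice: g(ψ) = Σ zᵢ(Kᵢ−1)/(1+ψ(Kᵢ−1)) = 0.
g(0) = ΣzᵢKᵢ − 1 = 0.645 and g(1) = 1 − Σzᵢ/Kᵢ = -0.935, so a root lies in (0, 1).
Newton–Raphson from ψ = 0.5:
  ψ = 0.500: g = -0.1523, g' = -1.096 → ψ = 0.361
  ψ = 0.361: g = 0.0034, g' = -1.173 → ψ = 0.364
Converged at ψ = 0.364.
Compositions from xᵢ = zᵢ/(1+ψ(Kᵢ−1)), yᵢ = Kᵢxᵢ:
  isobutane: x = 0.192, y = 0.715
  THF: x = 0.526, y = 0.215
  ethyl acetate: x = 0.282, y = 0.070

y_THF = 0.215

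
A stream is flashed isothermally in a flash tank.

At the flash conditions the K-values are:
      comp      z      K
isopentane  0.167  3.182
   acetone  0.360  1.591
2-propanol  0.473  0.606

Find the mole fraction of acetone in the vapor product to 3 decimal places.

y_acetone = 0.386

Let β = V/F and solve Σ zᵢ(Kᵢ−1)/(1+β(Kᵢ−1)) = 0.
g(0) = ΣzᵢKᵢ − 1 = 0.391 and g(1) = 1 − Σzᵢ/Kᵢ = -0.059, so a root lies in (0, 1).
Newton–Raphson from β = 0.67:
  β = 0.670: g = 0.0472, g' = -0.331 → β = 0.813
  β = 0.813: g = 0.0010, g' = -0.320 → β = 0.816
Converged at β = 0.816.
Compositions from xᵢ = zᵢ/(1+β(Kᵢ−1)), yᵢ = Kᵢxᵢ:
  isopentane: x = 0.060, y = 0.191
  acetone: x = 0.243, y = 0.386
  2-propanol: x = 0.697, y = 0.422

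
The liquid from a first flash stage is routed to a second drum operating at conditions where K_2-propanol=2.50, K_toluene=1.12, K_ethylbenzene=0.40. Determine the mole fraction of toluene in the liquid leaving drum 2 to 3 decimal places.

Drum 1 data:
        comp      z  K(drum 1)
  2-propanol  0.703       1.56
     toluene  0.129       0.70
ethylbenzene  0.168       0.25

Drum 1:
Rachford–Rice: g(ψ₁) = Σ zᵢ(Kᵢ−1)/(1+ψ₁(Kᵢ−1)) = 0.
Check two-phase: ΣzᵢKᵢ = 1.229 > 1 and Σzᵢ/Kᵢ = 1.307 > 1, so g(0) = 0.229 > 0 and g(1) = -0.307 < 0.
Newton–Raphson from ψ₁ = 0.46:
  ψ₁ = 0.460: g = 0.0758, g' = -0.375 → ψ₁ = 0.662
  ψ₁ = 0.662: g = -0.0113, g' = -0.508 → ψ₁ = 0.640
  ψ₁ = 0.640: g = -0.0002, g' = -0.486 → ψ₁ = 0.639
Converged at ψ₁ = 0.639.
Drum-1 compositions:
  2-propanol: x = 0.518, y = 0.808
  toluene: x = 0.160, y = 0.112
  ethylbenzene: x = 0.323, y = 0.081
Drum-2 feed = drum-1 liquid: z₂ = (0.5177, 0.1596, 0.3227).
Drum 2:
Let ψ₂ = V/F and solve Σ zᵢ(Kᵢ−1)/(1+ψ₂(Kᵢ−1)) = 0.
Feasibility: ΣzᵢKᵢ = 1.602, Σzᵢ/Kᵢ = 1.156 — both > 1, two phases present.
Newton iteration, ψ₂⁰ = 0.5:
  ψ₂ = 0.500: g = 0.1852, g' = -0.619 → ψ₂ = 0.799
  ψ₂ = 0.799: g = -0.0012, g' = -0.672 → ψ₂ = 0.797
Converged at ψ₂ = 0.797.
  2-propanol: x = 0.236, y = 0.589
  toluene: x = 0.146, y = 0.163
  ethylbenzene: x = 0.619, y = 0.247

x_toluene (drum 2) = 0.146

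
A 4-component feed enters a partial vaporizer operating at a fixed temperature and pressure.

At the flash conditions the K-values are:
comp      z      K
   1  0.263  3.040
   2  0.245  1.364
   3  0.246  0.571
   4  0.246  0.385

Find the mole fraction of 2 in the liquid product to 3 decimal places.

x_2 = 0.209

Rachford–Rice: g(ψ) = Σ zᵢ(Kᵢ−1)/(1+ψ(Kᵢ−1)) = 0.
Check two-phase: ΣzᵢKᵢ = 1.369 > 1 and Σzᵢ/Kᵢ = 1.336 > 1, so g(0) = 0.369 > 0 and g(1) = -0.336 < 0.
Newton–Raphson from ψ = 0.5:
  ψ = 0.500: g = -0.0118, g' = -0.559 → ψ = 0.479
Converged at ψ = 0.479.
Compositions from xᵢ = zᵢ/(1+ψ(Kᵢ−1)), yᵢ = Kᵢxᵢ:
  1: x = 0.133, y = 0.404
  2: x = 0.209, y = 0.285
  3: x = 0.310, y = 0.177
  4: x = 0.349, y = 0.134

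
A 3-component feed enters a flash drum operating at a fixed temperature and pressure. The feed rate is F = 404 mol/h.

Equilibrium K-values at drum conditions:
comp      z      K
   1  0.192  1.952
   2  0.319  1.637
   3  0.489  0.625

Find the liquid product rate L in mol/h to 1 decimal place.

Newton iteration, ψ⁰ = 0.42:
  ψ = 0.420: g = 0.0732, g' = -0.266 → ψ = 0.695
  ψ = 0.695: g = 0.0028, g' = -0.251 → ψ = 0.706
Converged at ψ = 0.706.
Then V = ψ·F = 0.7063·404 = 285.3 mol/h and L = F − V = 118.7 mol/h.

L = 118.7 mol/h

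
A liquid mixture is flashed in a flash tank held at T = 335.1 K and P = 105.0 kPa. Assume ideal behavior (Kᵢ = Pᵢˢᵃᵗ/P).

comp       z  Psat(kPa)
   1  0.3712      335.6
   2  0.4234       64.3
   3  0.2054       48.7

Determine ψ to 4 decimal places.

ψ = 0.5576

Raoult's law: Kᵢ = Pᵢˢᵃᵗ/P = Pᵢˢᵃᵗ/105.0.
  K_1 = 335.6/105.0 = 3.196190, K_2 = 64.3/105.0 = 0.612381, K_3 = 48.7/105.0 = 0.463810
Let ψ = V/F and solve Σ zᵢ(Kᵢ−1)/(1+ψ(Kᵢ−1)) = 0.
Check two-phase: ΣzᵢKᵢ = 1.5410 > 1 and Σzᵢ/Kᵢ = 1.2504 > 1, so g(0) = 0.5410 > 0 and g(1) = -0.2504 < 0.
Newton–Raphson from ψ = 0.62:
  ψ = 0.6200: g = -0.03582, g' = -0.5638 → ψ = 0.5565
  ψ = 0.5565: g = 0.00065, g' = -0.5860 → ψ = 0.5576
Converged at ψ = 0.5576.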